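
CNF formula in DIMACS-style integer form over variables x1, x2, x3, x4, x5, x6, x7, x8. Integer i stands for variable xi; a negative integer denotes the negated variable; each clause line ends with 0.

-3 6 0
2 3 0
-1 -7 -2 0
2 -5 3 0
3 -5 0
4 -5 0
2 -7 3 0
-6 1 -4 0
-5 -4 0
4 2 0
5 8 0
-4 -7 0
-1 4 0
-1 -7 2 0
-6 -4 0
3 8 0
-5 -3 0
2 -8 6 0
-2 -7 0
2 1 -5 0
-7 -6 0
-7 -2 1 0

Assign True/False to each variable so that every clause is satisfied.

x1 = False, x2 = True, x3 = False, x4 = True, x5 = False, x6 = False, x7 = False, x8 = True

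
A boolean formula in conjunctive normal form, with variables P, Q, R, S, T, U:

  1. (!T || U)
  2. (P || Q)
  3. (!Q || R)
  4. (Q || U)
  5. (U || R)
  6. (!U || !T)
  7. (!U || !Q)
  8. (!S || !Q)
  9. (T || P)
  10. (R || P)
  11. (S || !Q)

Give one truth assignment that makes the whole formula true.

P=True, Q=False, R=True, S=True, T=False, U=True

P occurs only positively in the remaining clauses — set P = True.
R occurs only positively in the remaining clauses — set R = True.
Try Q = False.
  then U is forced to True.
  then T is forced to False.
S is now unconstrained; take S = True.
Every clause has at least one true literal under this assignment.
Check each clause:
  1. (!T || U) — !T is true.
  2. (Q || P) — P is true.
  3. (R || !Q) — R is true.
  4. (Q || U) — U is true.
  5. (U || R) — R is true.
  6. (!T || !U) — !T is true.
  7. (!U || !Q) — !Q is true.
  8. (!Q || !S) — !Q is true.
  9. (P || T) — P is true.
  10. (P || R) — P is true.
  11. (!Q || S) — S is true.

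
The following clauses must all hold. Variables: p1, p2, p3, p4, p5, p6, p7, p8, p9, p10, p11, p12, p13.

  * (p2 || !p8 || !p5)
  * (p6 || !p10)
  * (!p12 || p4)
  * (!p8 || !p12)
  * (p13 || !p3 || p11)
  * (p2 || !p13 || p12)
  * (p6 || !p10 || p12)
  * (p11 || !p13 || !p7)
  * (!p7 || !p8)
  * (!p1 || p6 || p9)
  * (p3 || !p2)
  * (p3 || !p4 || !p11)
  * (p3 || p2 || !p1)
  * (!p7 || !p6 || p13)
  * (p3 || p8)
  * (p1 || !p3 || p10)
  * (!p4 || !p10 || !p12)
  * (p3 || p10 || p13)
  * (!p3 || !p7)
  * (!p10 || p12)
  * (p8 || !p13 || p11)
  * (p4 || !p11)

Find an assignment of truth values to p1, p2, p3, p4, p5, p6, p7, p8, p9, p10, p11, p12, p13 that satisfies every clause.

Pure literal: p7 appears only negated; assign p7 = False.
Set p1 = True and propagate.
The remaining clauses are satisfied by p2 = False, p3 = True, p4 = True, p5 = True, p6 = True, p8 = False, p9 = False, p10 = False, p11 = True, p12 = True, p13 = False.
Check each clause:
  1. (!p8 || !p5 || p2) — !p8 is true.
  2. (p6 || !p10) — p6 is true.
  3. (!p12 || p4) — p4 is true.
  4. (!p12 || !p8) — !p8 is true.
  5. (p11 || !p3 || p13) — p11 is true.
  6. (!p13 || p12 || p2) — !p13 is true.
  7. (p12 || p6 || !p10) — p12 is true.
  8. (!p7 || !p13 || p11) — p11 is true.
  9. (!p7 || !p8) — !p8 is true.
  10. (p6 || !p1 || p9) — p6 is true.
  11. (!p2 || p3) — p3 is true.
  12. (!p11 || !p4 || p3) — p3 is true.
  13. (p2 || p3 || !p1) — p3 is true.
  14. (!p7 || p13 || !p6) — !p7 is true.
  15. (p3 || p8) — p3 is true.
  16. (p10 || !p3 || p1) — p1 is true.
  17. (!p12 || !p4 || !p10) — !p10 is true.
  18. (p10 || p13 || p3) — p3 is true.
  19. (!p3 || !p7) — !p7 is true.
  20. (!p10 || p12) — p12 is true.
  21. (!p13 || p11 || p8) — p11 is true.
  22. (!p11 || p4) — p4 is true.

p1=T, p2=F, p3=T, p4=T, p5=T, p6=T, p7=F, p8=F, p9=F, p10=F, p11=T, p12=T, p13=F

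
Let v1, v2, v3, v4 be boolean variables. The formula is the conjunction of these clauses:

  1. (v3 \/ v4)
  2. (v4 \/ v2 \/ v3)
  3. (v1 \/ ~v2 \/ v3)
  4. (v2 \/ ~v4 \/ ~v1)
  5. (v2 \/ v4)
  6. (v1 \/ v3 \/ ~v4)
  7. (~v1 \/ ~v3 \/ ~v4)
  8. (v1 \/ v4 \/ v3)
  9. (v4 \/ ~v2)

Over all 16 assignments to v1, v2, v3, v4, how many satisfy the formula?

Satisfying assignments:
  v1=0 v2=0 v3=1 v4=1
  v1=0 v2=1 v3=1 v4=1
  v1=1 v2=1 v3=0 v4=1
That's 3 in total.

3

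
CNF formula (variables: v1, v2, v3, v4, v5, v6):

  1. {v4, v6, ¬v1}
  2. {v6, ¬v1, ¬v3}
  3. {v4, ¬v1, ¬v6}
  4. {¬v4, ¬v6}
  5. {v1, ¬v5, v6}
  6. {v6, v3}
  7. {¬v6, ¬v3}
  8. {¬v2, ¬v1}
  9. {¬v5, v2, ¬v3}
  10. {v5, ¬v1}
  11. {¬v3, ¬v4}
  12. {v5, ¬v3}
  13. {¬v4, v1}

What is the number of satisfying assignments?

4

The models are:
  v1=0 v2=0 v3=0 v4=0 v5=0 v6=1
  v1=0 v2=0 v3=0 v4=0 v5=1 v6=1
  v1=0 v2=1 v3=0 v4=0 v5=0 v6=1
  v1=0 v2=1 v3=0 v4=0 v5=1 v6=1
That's 4 in total.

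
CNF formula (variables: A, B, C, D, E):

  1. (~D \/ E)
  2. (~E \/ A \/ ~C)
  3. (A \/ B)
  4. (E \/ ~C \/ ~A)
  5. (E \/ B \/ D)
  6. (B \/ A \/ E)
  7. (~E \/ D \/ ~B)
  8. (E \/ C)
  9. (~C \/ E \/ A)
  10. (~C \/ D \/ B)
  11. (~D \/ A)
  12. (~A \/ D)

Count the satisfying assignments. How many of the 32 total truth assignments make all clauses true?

4

Satisfying assignments:
  A=1 B=0 C=0 D=1 E=1
  A=1 B=0 C=1 D=1 E=1
  A=1 B=1 C=0 D=1 E=1
  A=1 B=1 C=1 D=1 E=1
That's 4 in total.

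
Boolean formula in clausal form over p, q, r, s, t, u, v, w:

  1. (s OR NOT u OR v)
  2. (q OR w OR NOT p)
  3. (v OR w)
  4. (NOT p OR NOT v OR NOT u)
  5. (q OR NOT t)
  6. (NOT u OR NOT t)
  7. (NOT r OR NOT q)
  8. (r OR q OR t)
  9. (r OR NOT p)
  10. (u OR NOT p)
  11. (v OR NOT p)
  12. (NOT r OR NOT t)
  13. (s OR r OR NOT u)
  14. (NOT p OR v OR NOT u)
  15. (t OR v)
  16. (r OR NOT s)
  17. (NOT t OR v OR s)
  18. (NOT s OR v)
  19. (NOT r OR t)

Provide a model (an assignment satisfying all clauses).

p occurs only negated in the remaining clauses — set p = False.
Try q = True.
  then r is forced to False.
  then s is forced to False.
  then u is forced to False.
Try t = True.
  then v is forced to True.
w is now unconstrained; take w = False.

p=0  q=1  r=0  s=0  t=1  u=0  v=1  w=0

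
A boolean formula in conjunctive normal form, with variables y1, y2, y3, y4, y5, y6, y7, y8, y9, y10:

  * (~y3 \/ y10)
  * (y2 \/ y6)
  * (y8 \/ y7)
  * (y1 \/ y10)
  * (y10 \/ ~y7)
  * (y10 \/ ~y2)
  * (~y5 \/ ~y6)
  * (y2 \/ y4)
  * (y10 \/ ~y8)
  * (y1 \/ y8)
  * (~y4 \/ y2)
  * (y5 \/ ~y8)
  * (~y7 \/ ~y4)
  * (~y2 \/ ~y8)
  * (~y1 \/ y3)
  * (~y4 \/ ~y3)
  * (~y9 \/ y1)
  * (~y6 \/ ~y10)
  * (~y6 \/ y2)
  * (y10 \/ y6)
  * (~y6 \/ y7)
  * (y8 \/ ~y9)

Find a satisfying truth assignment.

y1 = 1  y2 = 1  y3 = 1  y4 = 0  y5 = 1  y6 = 0  y7 = 1  y8 = 0  y9 = 0  y10 = 1

Check each clause:
  1. (y10 \/ ~y3) — y10 is true.
  2. (y2 \/ y6) — y2 is true.
  3. (y7 \/ y8) — y7 is true.
  4. (y10 \/ y1) — y1 is true.
  5. (y10 \/ ~y7) — y10 is true.
  6. (y10 \/ ~y2) — y10 is true.
  7. (~y5 \/ ~y6) — ~y6 is true.
  8. (y4 \/ y2) — y2 is true.
  9. (y10 \/ ~y8) — ~y8 is true.
  10. (y8 \/ y1) — y1 is true.
  11. (~y4 \/ y2) — y2 is true.
  12. (~y8 \/ y5) — ~y8 is true.
  13. (~y4 \/ ~y7) — ~y4 is true.
  14. (~y8 \/ ~y2) — ~y8 is true.
  15. (y3 \/ ~y1) — y3 is true.
  16. (~y3 \/ ~y4) — ~y4 is true.
  17. (~y9 \/ y1) — y1 is true.
  18. (~y10 \/ ~y6) — ~y6 is true.
  19. (y2 \/ ~y6) — y2 is true.
  20. (y6 \/ y10) — y10 is true.
  21. (~y6 \/ y7) — ~y6 is true.
  22. (y8 \/ ~y9) — ~y9 is true.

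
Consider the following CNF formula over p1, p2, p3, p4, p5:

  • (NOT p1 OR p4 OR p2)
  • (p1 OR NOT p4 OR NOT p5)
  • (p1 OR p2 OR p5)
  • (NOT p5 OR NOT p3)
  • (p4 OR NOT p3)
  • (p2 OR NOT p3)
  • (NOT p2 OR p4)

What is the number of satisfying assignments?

Case analysis on p2 and p4:
  p2=T, p4=T: 5 of the 8 assignments to (p1,p3,p5) work.
  p2=T, p4=F: a clause becomes empty — 0.
  p2=F, p4=T: remaining (p1,p3,p5) ∈ {(T,F,F); (T,F,T)} — 2.
  p2=F, p4=F: remaining (p1,p3,p5) ∈ {(F,F,T)} — 1.
Total: 5 + 0 + 2 + 1 = 8.

8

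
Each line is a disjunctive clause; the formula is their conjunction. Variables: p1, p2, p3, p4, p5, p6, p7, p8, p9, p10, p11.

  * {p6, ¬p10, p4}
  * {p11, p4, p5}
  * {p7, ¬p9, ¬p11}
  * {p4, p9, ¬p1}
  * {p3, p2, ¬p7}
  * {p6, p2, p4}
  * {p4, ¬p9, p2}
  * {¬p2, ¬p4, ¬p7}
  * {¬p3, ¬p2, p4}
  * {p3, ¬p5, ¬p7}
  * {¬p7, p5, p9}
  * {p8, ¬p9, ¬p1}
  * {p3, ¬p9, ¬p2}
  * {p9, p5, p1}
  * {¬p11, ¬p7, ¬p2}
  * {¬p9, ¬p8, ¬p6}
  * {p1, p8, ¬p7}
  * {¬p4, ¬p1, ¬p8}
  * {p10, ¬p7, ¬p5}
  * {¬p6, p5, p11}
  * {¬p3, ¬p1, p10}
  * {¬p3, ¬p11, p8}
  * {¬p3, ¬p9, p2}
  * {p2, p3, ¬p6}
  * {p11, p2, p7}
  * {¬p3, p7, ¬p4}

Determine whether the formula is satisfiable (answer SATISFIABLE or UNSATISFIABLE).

SATISFIABLE

Try p1 = False.
Try p2 = True.
The remaining clauses are satisfied by p3 = False, p4 = True, p5 = True, p6 = True, p7 = False, p8 = True, p9 = False, p10 = False, p11 = True.
Every clause has at least one true literal under this assignment.
So p1 = F, p2 = T, p3 = F, p4 = T, p5 = T, p6 = T, p7 = F, p8 = T, p9 = F, p10 = F, p11 = T is a satisfying assignment.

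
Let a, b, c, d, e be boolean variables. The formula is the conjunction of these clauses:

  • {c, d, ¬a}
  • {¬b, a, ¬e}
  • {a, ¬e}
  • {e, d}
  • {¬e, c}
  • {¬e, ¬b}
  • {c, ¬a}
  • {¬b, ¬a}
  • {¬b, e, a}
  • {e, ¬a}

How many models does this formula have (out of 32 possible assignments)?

4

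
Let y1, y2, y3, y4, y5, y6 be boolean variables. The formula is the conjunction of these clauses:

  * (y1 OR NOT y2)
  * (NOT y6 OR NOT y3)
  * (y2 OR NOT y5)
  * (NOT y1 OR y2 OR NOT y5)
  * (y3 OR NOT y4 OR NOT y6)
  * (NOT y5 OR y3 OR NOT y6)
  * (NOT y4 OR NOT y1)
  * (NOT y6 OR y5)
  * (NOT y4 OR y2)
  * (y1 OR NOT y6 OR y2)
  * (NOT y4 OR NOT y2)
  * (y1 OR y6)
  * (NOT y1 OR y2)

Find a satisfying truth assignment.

Pure literal: y4 appears only negated; assign y4 = False.
Set y1 = True and propagate.
  then y2 is forced to True.
Branch on y3: take y3 = False.
Try y5 = False.
  then y6 is forced to False.

y1 = True, y2 = True, y3 = False, y4 = False, y5 = False, y6 = False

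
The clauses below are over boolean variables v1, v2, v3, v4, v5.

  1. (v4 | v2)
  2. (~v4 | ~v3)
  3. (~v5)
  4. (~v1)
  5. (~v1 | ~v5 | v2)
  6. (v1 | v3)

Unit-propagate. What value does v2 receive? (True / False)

(~v5) stands alone — v5 = False.
(~v1) stands alone — v1 = False.
(v3 | v1): since v1 = False, the clause reduces to (v3). v3 = True.
(~v3 | ~v4) with v3 = True leaves only ~v4, so v4 = False.
In (v4 | v2), v4 is now false; v2 must hold, so v2 = True.

True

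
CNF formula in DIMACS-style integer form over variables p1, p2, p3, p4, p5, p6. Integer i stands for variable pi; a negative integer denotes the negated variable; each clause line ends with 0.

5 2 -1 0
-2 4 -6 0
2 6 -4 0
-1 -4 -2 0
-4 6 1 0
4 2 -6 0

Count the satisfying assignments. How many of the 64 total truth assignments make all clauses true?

Case analysis on p2 and p4:
  p2=1, p4=1: remaining (p1,p3,p5,p6) ∈ {(0,0,0,1); (0,0,1,1); (0,1,0,1); (0,1,1,1)} — 4.
  p2=1, p4=0: forces p6=0; p1, p3, p5 free → 2^3 = 8.
  p2=0, p4=1: p3 free; 3 ways for (p1,p5,p6) × 2^1 = 6.
  p2=0, p4=0: p3 free; 3 ways for (p1,p5,p6) × 2^1 = 6.
Total: 4 + 8 + 6 + 6 = 24.

24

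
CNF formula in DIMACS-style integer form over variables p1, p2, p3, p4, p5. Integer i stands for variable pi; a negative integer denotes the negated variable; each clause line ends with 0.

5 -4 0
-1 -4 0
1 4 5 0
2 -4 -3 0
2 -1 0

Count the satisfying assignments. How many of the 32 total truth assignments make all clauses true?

Case analysis on p4 and p1:
  p4=1, p1=1: a clause becomes empty — 0.
  p4=1, p1=0: remaining (p2,p3,p5) ∈ {(0,0,1); (1,0,1); (1,1,1)} — 3.
  p4=0, p1=1: remaining (p2,p3,p5) ∈ {(1,0,0); (1,0,1); (1,1,0); (1,1,1)} — 4.
  p4=0, p1=0: remaining (p2,p3,p5) ∈ {(0,0,1); (0,1,1); (1,0,1); (1,1,1)} — 4.
Total: 0 + 3 + 4 + 4 = 11.

11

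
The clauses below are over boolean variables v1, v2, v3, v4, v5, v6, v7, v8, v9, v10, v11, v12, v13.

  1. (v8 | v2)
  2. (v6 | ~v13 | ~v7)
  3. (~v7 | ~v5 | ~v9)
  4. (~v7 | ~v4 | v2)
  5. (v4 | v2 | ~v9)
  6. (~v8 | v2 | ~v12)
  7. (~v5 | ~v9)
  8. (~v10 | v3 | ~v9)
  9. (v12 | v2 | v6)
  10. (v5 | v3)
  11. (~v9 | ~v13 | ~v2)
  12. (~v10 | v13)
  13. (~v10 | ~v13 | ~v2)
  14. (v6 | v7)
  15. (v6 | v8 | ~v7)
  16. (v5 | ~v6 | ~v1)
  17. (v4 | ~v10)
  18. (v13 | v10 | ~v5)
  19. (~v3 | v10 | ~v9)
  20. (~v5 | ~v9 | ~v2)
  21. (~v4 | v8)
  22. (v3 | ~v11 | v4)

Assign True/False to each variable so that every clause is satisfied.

v1 occurs only negated in the remaining clauses — set v1 = False.
v9 occurs only negated in the remaining clauses — set v9 = False.
Branch on v2: take v2 = True.
Branch on v3: take v3 = True.
Try v4 = False.
  then v10 is forced to False.
For the remaining variables, v5 = True, v6 = True, v7 = False, v8 = False, v11 = False, v12 = True, v13 = True works.
Every clause has at least one true literal under this assignment.

v1=0, v2=1, v3=1, v4=0, v5=1, v6=1, v7=0, v8=0, v9=0, v10=0, v11=0, v12=1, v13=1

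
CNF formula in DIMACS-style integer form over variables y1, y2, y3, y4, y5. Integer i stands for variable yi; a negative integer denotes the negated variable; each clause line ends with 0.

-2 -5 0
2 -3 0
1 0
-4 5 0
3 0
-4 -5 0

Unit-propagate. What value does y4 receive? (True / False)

(y1) stands alone — y1 = True.
(y3) is a unit clause: y3 = True.
From (!y3 || y2) and y3 = True: y2 = True.
In (!y5 || !y2), !y2 is now false; !y5 must hold, so y5 = False.
From (!y4 || y5) and y5 = False: y4 = False.

False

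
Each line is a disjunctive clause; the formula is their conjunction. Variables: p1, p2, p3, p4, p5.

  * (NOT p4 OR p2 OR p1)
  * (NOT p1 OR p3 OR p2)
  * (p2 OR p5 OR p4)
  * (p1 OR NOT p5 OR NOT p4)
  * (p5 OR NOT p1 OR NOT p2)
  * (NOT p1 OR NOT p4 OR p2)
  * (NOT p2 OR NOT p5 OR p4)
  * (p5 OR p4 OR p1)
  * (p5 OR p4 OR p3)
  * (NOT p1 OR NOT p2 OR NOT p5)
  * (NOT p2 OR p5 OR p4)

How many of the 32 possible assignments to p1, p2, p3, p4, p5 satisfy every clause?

5

The models are:
  p1=F p2=F p3=F p4=F p5=T
  p1=F p2=F p3=T p4=F p5=T
  p1=F p2=T p3=F p4=T p5=F
  p1=F p2=T p3=T p4=T p5=F
  p1=T p2=F p3=T p4=F p5=T
Count: 5.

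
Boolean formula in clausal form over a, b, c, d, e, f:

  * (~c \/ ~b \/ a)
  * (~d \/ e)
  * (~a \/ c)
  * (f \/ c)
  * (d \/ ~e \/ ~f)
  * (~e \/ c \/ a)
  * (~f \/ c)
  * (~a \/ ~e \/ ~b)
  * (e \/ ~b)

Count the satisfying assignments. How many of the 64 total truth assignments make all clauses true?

Case analysis on c and e:
  c=T, e=T: a free; 3 ways for (b,d,f) × 2^1 = 6.
  c=T, e=F: remaining (a,b,d,f) ∈ {(F,F,F,F); (F,F,F,T); (T,F,F,F); (T,F,F,T)} — 4.
  c=F, e=T: a clause becomes empty — 0.
  c=F, e=F: a clause becomes empty — 0.
Total: 6 + 4 + 0 + 0 = 10.

10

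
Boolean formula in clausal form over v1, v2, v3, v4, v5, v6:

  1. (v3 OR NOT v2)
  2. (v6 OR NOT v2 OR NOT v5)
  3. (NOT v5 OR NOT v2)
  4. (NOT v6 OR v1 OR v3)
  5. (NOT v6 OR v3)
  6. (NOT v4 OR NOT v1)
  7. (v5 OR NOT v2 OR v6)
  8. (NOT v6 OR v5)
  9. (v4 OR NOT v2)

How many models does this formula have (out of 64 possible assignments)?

15

Split on v2, then v6.
  v2=T, v6=T: a clause becomes empty — 0.
  v2=T, v6=F: a clause becomes empty — 0.
  v2=F, v6=T: remaining (v1,v3,v4,v5) ∈ {(F,T,F,T); (F,T,T,T); (T,T,F,T)} — 3.
  v2=F, v6=F: v3, v5 free; 3 ways for (v1,v4) × 2^2 = 12.
Total: 0 + 0 + 3 + 12 = 15.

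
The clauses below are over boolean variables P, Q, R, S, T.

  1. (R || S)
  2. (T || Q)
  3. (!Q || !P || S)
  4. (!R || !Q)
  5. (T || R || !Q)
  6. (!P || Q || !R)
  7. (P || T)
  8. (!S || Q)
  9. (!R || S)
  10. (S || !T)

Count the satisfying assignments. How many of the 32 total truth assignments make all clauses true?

Satisfying assignments:
  P=F Q=T R=F S=T T=T
  P=T Q=T R=F S=T T=T
That's 2 in total.

2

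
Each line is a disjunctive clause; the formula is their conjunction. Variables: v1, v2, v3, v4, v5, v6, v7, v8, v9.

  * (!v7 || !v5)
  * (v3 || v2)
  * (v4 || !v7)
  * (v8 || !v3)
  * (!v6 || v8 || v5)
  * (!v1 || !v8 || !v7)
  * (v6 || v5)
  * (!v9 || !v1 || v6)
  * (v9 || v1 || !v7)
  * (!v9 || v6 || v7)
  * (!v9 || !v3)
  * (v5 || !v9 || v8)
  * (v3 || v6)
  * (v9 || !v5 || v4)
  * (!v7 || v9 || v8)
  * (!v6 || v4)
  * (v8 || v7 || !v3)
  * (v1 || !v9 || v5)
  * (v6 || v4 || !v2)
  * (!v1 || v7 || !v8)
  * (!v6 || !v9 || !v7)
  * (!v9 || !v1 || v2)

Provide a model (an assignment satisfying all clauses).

v1 = T, v2 = T, v3 = F, v4 = T, v5 = T, v6 = T, v7 = F, v8 = F, v9 = T

Check each clause:
  1. (!v5 || !v7) — !v7 is true.
  2. (v2 || v3) — v2 is true.
  3. (!v7 || v4) — !v7 is true.
  4. (v8 || !v3) — !v3 is true.
  5. (!v6 || v8 || v5) — v5 is true.
  6. (!v1 || !v7 || !v8) — !v8 is true.
  7. (v6 || v5) — v5 is true.
  8. (!v1 || v6 || !v9) — v6 is true.
  9. (v9 || !v7 || v1) — v1 is true.
  10. (v7 || !v9 || v6) — v6 is true.
  11. (!v3 || !v9) — !v3 is true.
  12. (v5 || !v9 || v8) — v5 is true.
  13. (v3 || v6) — v6 is true.
  14. (v4 || v9 || !v5) — v9 is true.
  15. (v8 || !v7 || v9) — v9 is true.
  16. (v4 || !v6) — v4 is true.
  17. (v7 || v8 || !v3) — !v3 is true.
  18. (!v9 || v5 || v1) — v1 is true.
  19. (!v2 || v6 || v4) — v4 is true.
  20. (v7 || !v8 || !v1) — !v8 is true.
  21. (!v6 || !v7 || !v9) — !v7 is true.
  22. (!v1 || v2 || !v9) — v2 is true.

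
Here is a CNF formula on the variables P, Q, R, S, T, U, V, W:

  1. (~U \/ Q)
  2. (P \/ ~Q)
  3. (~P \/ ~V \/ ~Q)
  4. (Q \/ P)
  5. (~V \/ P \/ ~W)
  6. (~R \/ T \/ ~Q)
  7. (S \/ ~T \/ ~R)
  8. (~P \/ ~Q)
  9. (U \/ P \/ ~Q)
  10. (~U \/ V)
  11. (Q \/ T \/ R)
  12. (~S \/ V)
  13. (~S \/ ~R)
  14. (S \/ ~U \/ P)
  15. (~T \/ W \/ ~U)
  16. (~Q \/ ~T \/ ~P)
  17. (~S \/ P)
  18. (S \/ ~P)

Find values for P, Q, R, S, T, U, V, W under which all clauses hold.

P=1, Q=0, R=0, S=1, T=1, U=0, V=1, W=1

Check each clause:
  1. (~U \/ Q) — ~U is true.
  2. (~Q \/ P) — P is true.
  3. (~V \/ ~P \/ ~Q) — ~Q is true.
  4. (P \/ Q) — P is true.
  5. (~W \/ ~V \/ P) — P is true.
  6. (T \/ ~Q \/ ~R) — T is true.
  7. (~R \/ ~T \/ S) — S is true.
  8. (~Q \/ ~P) — ~Q is true.
  9. (U \/ P \/ ~Q) — P is true.
  10. (V \/ ~U) — ~U is true.
  11. (Q \/ T \/ R) — T is true.
  12. (V \/ ~S) — V is true.
  13. (~R \/ ~S) — ~R is true.
  14. (S \/ ~U \/ P) — P is true.
  15. (~T \/ ~U \/ W) — W is true.
  16. (~P \/ ~T \/ ~Q) — ~Q is true.
  17. (P \/ ~S) — P is true.
  18. (~P \/ S) — S is true.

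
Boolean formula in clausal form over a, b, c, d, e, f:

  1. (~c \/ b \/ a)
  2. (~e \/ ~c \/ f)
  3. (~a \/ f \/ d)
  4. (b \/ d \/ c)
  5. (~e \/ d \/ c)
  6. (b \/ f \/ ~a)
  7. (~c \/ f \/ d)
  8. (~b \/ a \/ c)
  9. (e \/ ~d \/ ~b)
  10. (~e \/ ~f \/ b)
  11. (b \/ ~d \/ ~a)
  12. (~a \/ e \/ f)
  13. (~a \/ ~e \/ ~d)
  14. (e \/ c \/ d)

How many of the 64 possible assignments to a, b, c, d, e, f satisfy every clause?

Split on d, then a.
  d=T, a=T: a clause becomes empty — 0.
  d=T, a=F: remaining (b,c,e,f) ∈ {(F,F,F,F); (F,F,F,T); (F,F,T,F); (T,T,T,T)} — 4.
  d=F, a=T: remaining (b,c,e,f) ∈ {(F,T,F,T); (T,T,F,T); (T,T,T,T)} — 3.
  d=F, a=F: remaining (b,c,e,f) ∈ {(T,T,F,T); (T,T,T,T)} — 2.
Total: 0 + 4 + 3 + 2 = 9.

9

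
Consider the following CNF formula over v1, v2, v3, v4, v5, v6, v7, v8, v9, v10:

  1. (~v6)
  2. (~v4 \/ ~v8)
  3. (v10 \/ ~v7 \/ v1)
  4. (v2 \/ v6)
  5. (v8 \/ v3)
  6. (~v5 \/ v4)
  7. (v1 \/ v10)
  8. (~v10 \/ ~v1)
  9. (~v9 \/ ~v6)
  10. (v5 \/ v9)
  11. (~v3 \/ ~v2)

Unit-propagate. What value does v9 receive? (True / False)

(~v6) is a unit clause: v6 = False.
From (v6 \/ v2) and v6 = False: v2 = True.
From (~v3 \/ ~v2) and v2 = True: v3 = False.
From (v3 \/ v8) and v3 = False: v8 = True.
(~v4 \/ ~v8): since v8 = True, the clause reduces to (~v4). v4 = False.
From (v4 \/ ~v5) and v4 = False: v5 = False.
(v5 \/ v9): since v5 = False, the clause reduces to (v9). v9 = True.

True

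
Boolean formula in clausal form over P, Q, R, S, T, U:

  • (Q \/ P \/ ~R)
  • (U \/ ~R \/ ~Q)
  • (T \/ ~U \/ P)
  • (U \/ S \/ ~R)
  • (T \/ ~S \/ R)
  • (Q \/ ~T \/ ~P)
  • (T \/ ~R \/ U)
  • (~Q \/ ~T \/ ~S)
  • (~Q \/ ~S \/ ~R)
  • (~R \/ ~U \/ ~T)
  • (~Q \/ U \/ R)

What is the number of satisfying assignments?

13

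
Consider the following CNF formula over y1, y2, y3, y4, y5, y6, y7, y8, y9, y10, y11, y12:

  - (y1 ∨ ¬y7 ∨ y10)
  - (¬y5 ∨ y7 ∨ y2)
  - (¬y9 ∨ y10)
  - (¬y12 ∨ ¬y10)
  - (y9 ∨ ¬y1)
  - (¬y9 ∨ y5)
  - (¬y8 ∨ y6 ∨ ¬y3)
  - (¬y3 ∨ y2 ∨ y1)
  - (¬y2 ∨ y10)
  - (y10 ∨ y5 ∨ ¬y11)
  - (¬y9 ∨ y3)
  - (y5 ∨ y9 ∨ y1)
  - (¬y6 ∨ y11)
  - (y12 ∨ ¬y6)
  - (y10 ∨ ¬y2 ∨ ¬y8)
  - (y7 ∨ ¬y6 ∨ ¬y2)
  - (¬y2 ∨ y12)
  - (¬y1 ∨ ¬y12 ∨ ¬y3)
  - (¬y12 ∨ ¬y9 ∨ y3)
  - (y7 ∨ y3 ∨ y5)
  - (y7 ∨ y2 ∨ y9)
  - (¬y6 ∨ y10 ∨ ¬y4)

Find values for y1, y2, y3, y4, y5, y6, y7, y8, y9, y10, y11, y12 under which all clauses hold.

y8 occurs only negated in the remaining clauses — set y8 = False.
Try y1 = False.
Set y2 = False and propagate.
  then y3 is forced to False.
  then y9 is forced to False.
  then y5 is forced to True.
  then y7 is forced to True.
  then y10 is forced to True.
  then y12 is forced to False.
  then y6 is forced to False.
y4, y11 are now unconstrained; take y4 = True, y11 = True.
Check each clause:
  1. (y10 ∨ ¬y7 ∨ y1) — y10 is true.
  2. (y7 ∨ ¬y5 ∨ y2) — y7 is true.
  3. (¬y9 ∨ y10) — y10 is true.
  4. (¬y12 ∨ ¬y10) — ¬y12 is true.
  5. (¬y1 ∨ y9) — ¬y1 is true.
  6. (¬y9 ∨ y5) — y5 is true.
  7. (¬y3 ∨ y6 ∨ ¬y8) — ¬y8 is true.
  8. (y1 ∨ y2 ∨ ¬y3) — ¬y3 is true.
  9. (¬y2 ∨ y10) — y10 is true.
  10. (¬y11 ∨ y10 ∨ y5) — y10 is true.
  11. (¬y9 ∨ y3) — ¬y9 is true.
  12. (y5 ∨ y1 ∨ y9) — y5 is true.
  13. (y11 ∨ ¬y6) — ¬y6 is true.
  14. (¬y6 ∨ y12) — ¬y6 is true.
  15. (y10 ∨ ¬y2 ∨ ¬y8) — ¬y8 is true.
  16. (y7 ∨ ¬y2 ∨ ¬y6) — ¬y6 is true.
  17. (y12 ∨ ¬y2) — ¬y2 is true.
  18. (¬y12 ∨ ¬y3 ∨ ¬y1) — ¬y12 is true.
  19. (¬y9 ∨ ¬y12 ∨ y3) — ¬y12 is true.
  20. (y7 ∨ y5 ∨ y3) — y5 is true.
  21. (y2 ∨ y7 ∨ y9) — y7 is true.
  22. (¬y6 ∨ y10 ∨ ¬y4) — y10 is true.

y1 = False  y2 = False  y3 = False  y4 = True  y5 = True  y6 = False  y7 = True  y8 = False  y9 = False  y10 = True  y11 = True  y12 = False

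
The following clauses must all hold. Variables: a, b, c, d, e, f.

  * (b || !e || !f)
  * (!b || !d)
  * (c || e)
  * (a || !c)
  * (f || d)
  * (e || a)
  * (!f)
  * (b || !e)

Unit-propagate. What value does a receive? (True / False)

True

(!f) stands alone — f = False.
From (f || d) and f = False: d = True.
(!d || !b) with d = True leaves only !b, so b = False.
(b || !e): since b = False, the clause reduces to (!e). e = False.
(c || e) with e = False leaves only c, so c = True.
(a || !c): since c = True, the clause reduces to (a). a = True.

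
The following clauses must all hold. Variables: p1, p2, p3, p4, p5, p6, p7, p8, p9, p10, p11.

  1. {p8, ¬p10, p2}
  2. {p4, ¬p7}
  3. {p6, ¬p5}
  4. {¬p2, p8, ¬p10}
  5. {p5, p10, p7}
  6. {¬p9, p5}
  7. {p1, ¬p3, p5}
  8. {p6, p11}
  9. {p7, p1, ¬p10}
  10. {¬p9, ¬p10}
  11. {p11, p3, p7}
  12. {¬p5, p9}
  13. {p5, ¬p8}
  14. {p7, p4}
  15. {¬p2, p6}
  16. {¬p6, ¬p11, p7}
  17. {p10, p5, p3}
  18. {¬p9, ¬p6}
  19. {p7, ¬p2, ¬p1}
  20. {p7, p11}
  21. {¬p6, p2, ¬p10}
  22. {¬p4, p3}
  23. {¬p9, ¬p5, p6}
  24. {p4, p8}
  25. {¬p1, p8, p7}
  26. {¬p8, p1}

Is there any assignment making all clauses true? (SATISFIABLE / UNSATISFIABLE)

Try p1 = True.
Branch on p2: take p2 = True.
  then p6 is forced to True.
  then p9 is forced to False.
  then p5 is forced to False.
  then p8 is forced to False.
  then p10 is forced to False.
  then p7 is forced to True.
  then p4 is forced to True.
  then p3 is forced to True.
p11 is now unconstrained; take p11 = False.
So p1 = True, p2 = True, p3 = True, p4 = True, p5 = False, p6 = True, p7 = True, p8 = False, p9 = False, p10 = False, p11 = False is a satisfying assignment.

SATISFIABLE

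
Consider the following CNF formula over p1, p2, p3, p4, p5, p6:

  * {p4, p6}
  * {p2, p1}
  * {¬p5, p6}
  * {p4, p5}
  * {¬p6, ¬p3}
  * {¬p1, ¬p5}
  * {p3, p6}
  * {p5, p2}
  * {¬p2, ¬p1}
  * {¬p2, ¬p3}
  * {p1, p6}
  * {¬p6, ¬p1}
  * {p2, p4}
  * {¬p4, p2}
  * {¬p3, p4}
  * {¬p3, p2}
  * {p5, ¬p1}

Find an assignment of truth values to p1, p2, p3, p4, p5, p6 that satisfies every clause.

p1=False, p2=True, p3=False, p4=True, p5=True, p6=True

Set p1 = False and propagate.
  then p2 is forced to True.
  then p3 is forced to False.
  then p6 is forced to True.
Branch on p4: take p4 = True.
p5 is now unconstrained; take p5 = True.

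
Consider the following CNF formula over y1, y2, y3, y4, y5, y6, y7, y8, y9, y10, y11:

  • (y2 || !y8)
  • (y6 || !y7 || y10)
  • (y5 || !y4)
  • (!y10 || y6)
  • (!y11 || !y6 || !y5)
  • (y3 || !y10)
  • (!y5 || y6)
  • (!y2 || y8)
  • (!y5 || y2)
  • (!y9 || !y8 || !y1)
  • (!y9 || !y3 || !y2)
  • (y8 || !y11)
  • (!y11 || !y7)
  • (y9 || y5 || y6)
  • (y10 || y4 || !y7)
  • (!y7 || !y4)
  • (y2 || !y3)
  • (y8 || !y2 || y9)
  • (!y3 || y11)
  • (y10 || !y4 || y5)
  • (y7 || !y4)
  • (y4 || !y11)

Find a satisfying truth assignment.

y1 occurs only negated in the remaining clauses — set y1 = False.
Set y2 = True and propagate.
  then y8 is forced to True.
Branch on y3: take y3 = False.
  then y10 is forced to False.
The remaining clauses are satisfied by y4 = False, y5 = False, y6 = True, y7 = False, y9 = False, y11 = False.
Every clause has at least one true literal under this assignment.

y1 = False  y2 = True  y3 = False  y4 = False  y5 = False  y6 = True  y7 = False  y8 = True  y9 = False  y10 = False  y11 = False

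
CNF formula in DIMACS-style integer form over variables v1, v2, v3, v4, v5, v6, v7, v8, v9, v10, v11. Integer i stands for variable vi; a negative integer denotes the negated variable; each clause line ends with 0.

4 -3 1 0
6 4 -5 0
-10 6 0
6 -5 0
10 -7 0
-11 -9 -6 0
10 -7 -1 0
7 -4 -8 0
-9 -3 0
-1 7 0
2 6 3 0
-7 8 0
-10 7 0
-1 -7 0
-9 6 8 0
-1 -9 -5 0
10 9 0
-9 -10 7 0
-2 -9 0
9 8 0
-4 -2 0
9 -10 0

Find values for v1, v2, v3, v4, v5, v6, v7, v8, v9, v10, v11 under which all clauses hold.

v5 occurs only negated in the remaining clauses — set v5 = False.
v11 occurs only negated in the remaining clauses — set v11 = False.
Set v1 = False and propagate.
For the remaining variables, v2 = False, v3 = False, v4 = False, v6 = True, v7 = False, v8 = False, v9 = True, v10 = False works.
Every clause has at least one true literal under this assignment.

v1=0, v2=0, v3=0, v4=0, v5=0, v6=1, v7=0, v8=0, v9=1, v10=0, v11=0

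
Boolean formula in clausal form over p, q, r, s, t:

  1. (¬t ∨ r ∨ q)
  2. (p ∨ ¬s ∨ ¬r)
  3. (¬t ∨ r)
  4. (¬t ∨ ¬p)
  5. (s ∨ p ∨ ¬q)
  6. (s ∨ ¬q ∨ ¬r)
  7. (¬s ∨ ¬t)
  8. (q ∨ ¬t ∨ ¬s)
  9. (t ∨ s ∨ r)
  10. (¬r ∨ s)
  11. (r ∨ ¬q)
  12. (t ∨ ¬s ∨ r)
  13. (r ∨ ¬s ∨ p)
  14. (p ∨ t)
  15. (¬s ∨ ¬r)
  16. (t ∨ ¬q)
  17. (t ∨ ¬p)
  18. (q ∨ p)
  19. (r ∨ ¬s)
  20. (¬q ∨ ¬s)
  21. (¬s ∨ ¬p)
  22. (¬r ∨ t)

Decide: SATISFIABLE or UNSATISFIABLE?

s = True:
  propagation gives t=False, r=True; an empty clause results — contradiction.
s = False:
  propagation gives r=False, t=False; an empty clause results — contradiction.
Every branch closes, so no satisfying assignment exists.

UNSATISFIABLE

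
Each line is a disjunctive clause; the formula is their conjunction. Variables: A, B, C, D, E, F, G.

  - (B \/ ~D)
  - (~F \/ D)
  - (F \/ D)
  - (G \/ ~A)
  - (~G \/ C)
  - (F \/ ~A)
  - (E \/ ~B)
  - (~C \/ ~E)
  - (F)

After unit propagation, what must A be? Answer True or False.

False

(F) is a unit clause: F = True.
In (D \/ ~F), ~F is now false; D must hold, so D = True.
(B \/ ~D) with D = True leaves only B, so B = True.
From (~B \/ E) and B = True: E = True.
(~C \/ ~E) with E = True leaves only ~C, so C = False.
(C \/ ~G) with C = False leaves only ~G, so G = False.
(~A \/ G) with G = False leaves only ~A, so A = False.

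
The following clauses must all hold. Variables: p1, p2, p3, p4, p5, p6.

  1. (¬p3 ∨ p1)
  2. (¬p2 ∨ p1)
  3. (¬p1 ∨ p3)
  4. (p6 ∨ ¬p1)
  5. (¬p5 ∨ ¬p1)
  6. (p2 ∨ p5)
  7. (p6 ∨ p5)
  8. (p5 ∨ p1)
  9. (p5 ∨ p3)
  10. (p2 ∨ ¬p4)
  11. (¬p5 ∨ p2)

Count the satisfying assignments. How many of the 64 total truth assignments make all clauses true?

2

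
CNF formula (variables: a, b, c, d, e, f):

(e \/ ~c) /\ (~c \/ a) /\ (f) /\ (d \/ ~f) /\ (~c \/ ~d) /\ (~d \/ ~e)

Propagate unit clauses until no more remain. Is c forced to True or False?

False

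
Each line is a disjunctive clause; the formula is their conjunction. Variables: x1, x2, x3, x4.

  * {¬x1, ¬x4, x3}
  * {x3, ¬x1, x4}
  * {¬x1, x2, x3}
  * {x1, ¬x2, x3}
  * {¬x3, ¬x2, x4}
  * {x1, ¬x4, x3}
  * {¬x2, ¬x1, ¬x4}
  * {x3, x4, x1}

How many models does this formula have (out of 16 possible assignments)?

The models are:
  x1=0 x2=0 x3=1 x4=0
  x1=0 x2=0 x3=1 x4=1
  x1=0 x2=1 x3=1 x4=1
  x1=1 x2=0 x3=1 x4=0
  x1=1 x2=0 x3=1 x4=1
That's 5 in total.

5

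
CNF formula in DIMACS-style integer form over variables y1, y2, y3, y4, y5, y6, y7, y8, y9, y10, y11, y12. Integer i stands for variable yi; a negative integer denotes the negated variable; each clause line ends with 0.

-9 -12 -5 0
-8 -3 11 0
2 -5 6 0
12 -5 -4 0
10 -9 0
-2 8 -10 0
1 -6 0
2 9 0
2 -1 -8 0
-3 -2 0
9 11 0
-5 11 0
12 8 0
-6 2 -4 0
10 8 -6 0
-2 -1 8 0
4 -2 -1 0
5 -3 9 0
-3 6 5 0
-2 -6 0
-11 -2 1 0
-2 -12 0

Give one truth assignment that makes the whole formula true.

y1 = F, y2 = F, y3 = F, y4 = F, y5 = F, y6 = F, y7 = F, y8 = T, y9 = T, y10 = T, y11 = F, y12 = T

Pure literal: y3 appears only negated; assign y3 = False.
Set y1 = False and propagate.
  then y6 is forced to False.
Branch on y2: take y2 = False.
  then y5 is forced to False.
  then y9 is forced to True.
  then y10 is forced to True.
Try y8 = True.
y4, y7, y11, y12 are now unconstrained; take y4 = False, y7 = False, y11 = False, y12 = True.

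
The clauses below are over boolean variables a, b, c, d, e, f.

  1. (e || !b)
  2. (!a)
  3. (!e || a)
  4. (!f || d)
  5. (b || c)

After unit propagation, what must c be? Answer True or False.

True

Unit clause (!a) sets a = False.
(!e || a) with a = False leaves only !e, so e = False.
In (!b || e), e is now false; !b must hold, so b = False.
(c || b) with b = False leaves only c, so c = True.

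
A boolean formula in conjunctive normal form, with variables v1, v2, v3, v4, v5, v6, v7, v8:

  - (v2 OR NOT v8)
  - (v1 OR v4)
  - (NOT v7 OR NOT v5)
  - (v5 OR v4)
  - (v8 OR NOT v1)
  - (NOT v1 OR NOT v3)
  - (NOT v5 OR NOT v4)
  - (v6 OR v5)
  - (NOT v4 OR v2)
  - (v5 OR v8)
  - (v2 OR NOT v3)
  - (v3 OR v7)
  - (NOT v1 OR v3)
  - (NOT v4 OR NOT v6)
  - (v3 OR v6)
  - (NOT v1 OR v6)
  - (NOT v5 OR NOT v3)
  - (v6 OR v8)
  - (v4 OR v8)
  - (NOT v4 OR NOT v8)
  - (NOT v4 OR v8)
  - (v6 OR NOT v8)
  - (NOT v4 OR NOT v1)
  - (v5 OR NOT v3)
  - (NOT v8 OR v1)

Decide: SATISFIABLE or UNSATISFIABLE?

UNSATISFIABLE

v4 = True:
  propagation gives v5=False, v6=True; an empty clause results — contradiction.
v4 = False:
  propagation gives v1=True, v5=True, v7=False, v8=True; an empty clause results — contradiction.
Every branch closes, so no satisfying assignment exists.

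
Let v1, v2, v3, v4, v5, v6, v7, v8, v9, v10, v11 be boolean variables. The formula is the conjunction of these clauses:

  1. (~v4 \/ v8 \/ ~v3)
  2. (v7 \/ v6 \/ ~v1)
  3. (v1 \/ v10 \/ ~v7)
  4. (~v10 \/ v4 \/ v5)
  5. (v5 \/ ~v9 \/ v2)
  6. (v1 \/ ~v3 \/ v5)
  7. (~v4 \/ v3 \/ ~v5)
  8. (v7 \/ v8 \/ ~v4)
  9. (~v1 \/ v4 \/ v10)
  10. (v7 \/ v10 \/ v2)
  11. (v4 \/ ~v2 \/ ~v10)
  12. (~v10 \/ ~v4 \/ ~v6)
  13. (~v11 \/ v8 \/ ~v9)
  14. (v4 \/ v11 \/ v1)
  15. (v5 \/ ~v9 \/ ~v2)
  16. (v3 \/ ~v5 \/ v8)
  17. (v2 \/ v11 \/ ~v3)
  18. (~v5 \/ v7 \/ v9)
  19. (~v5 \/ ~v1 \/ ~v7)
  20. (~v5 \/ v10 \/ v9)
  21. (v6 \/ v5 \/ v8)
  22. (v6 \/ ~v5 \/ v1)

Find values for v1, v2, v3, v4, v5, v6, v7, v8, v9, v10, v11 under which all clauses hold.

Pure literal: v8 appears only positively; assign v8 = True.
Set v1 = True and propagate.
The remaining clauses are satisfied by v2 = True, v3 = True, v4 = True, v5 = False, v6 = True, v7 = True, v9 = False, v10 = False, v11 = False.
Every clause has at least one true literal under this assignment.

v1=1  v2=1  v3=1  v4=1  v5=0  v6=1  v7=1  v8=1  v9=0  v10=0  v11=0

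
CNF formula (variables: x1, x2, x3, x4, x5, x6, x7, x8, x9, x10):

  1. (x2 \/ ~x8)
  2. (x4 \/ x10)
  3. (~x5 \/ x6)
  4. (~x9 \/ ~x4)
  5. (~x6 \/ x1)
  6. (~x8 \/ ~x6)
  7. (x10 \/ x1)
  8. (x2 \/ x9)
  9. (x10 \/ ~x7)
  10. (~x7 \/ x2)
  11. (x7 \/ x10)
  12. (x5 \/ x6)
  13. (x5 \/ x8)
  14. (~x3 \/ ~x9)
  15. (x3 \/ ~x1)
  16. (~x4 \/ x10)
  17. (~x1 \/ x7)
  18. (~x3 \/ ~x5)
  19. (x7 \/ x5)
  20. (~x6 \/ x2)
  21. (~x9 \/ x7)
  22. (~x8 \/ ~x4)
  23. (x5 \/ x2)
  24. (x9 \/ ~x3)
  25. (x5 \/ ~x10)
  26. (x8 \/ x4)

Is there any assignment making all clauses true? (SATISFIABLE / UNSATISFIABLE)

UNSATISFIABLE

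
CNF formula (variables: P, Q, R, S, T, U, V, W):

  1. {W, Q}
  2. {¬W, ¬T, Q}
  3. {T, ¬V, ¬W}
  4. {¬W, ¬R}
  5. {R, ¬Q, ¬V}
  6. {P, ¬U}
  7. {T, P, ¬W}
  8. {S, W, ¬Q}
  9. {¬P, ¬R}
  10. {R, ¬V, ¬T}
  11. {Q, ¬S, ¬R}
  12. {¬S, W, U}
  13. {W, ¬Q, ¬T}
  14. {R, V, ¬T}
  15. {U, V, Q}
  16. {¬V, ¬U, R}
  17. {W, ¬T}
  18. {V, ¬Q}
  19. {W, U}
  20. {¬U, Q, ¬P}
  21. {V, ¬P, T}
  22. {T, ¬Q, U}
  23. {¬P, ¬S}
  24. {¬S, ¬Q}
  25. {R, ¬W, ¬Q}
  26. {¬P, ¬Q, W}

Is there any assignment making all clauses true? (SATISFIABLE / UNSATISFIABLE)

UNSATISFIABLE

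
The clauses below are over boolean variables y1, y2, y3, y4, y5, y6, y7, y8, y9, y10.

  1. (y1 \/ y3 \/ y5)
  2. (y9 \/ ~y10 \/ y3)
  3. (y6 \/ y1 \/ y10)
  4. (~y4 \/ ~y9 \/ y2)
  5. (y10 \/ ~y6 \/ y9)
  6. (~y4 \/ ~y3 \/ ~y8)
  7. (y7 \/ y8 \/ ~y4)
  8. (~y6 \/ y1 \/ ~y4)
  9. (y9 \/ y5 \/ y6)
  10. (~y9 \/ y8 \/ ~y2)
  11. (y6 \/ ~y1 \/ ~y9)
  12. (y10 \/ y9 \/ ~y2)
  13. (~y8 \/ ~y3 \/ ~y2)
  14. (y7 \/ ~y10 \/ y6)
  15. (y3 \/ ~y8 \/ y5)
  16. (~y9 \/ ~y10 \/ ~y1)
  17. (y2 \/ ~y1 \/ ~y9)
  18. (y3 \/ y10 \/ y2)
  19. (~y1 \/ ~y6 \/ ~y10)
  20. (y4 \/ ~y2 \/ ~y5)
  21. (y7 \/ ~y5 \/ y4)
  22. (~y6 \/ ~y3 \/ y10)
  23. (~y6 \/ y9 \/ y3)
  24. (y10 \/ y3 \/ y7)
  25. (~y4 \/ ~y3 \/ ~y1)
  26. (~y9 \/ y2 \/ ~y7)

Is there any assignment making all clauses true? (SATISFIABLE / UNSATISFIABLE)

SATISFIABLE

Branch on y1: take y1 = False.
For the remaining variables, y2 = False, y3 = True, y4 = False, y5 = True, y6 = False, y7 = True, y8 = False, y9 = False, y10 = True works.
Every clause has at least one true literal under this assignment.
So y1=0, y2=0, y3=1, y4=0, y5=1, y6=0, y7=1, y8=0, y9=0, y10=1 is a satisfying assignment.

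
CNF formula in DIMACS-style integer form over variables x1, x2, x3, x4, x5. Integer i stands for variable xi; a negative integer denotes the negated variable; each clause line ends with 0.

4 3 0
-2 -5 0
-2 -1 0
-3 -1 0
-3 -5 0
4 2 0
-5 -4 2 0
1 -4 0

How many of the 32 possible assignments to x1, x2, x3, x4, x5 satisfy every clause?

2

Satisfying assignments:
  x1=0 x2=1 x3=1 x4=0 x5=0
  x1=1 x2=0 x3=0 x4=1 x5=0
That's 2 in total.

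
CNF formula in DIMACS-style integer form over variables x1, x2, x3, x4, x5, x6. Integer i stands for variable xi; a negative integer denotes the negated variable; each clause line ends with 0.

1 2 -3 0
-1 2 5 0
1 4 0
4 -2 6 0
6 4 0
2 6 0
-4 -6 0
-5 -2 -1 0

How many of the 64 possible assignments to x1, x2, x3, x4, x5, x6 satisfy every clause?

Split on x2, then x1.
  x2=1, x1=1: remaining (x3,x4,x5,x6) ∈ {(0,0,0,1); (0,1,0,0); (1,0,0,1); (1,1,0,0)} — 4.
  x2=1, x1=0: remaining (x3,x4,x5,x6) ∈ {(0,1,0,0); (0,1,1,0); (1,1,0,0); (1,1,1,0)} — 4.
  x2=0, x1=1: remaining (x3,x4,x5,x6) ∈ {(0,0,1,1); (1,0,1,1)} — 2.
  x2=0, x1=0: a clause becomes empty — 0.
Total: 4 + 4 + 2 + 0 = 10.

10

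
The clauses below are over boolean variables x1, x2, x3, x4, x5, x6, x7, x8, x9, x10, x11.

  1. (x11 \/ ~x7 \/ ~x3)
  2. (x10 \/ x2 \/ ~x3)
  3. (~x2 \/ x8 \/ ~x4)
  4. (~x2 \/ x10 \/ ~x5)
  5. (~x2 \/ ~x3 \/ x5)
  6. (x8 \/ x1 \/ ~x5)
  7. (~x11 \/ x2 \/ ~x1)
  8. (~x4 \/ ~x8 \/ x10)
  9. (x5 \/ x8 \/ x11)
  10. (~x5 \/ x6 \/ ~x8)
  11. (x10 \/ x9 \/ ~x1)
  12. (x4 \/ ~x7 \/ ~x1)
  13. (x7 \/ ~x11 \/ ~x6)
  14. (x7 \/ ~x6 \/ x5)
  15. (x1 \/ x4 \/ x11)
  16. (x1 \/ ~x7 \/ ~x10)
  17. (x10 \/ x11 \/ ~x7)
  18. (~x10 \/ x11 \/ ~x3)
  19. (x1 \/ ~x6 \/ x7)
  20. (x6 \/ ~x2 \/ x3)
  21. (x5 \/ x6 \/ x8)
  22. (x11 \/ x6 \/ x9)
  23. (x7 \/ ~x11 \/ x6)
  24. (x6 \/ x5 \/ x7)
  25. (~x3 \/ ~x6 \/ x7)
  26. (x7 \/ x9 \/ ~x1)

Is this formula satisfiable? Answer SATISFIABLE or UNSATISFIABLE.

SATISFIABLE

Branch on x1: take x1 = True.
Try x2 = True.
For the remaining variables, x3 = True, x4 = True, x5 = True, x6 = True, x7 = True, x8 = True, x9 = False, x10 = True, x11 = True works.
So x1=1, x2=1, x3=1, x4=1, x5=1, x6=1, x7=1, x8=1, x9=0, x10=1, x11=1 is a satisfying assignment.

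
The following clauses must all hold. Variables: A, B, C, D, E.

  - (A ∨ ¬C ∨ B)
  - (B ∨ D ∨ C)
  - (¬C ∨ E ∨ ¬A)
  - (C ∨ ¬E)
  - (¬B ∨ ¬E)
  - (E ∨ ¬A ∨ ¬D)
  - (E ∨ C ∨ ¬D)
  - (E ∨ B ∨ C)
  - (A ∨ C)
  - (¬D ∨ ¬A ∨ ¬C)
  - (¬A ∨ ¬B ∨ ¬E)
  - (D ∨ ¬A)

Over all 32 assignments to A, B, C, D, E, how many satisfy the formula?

2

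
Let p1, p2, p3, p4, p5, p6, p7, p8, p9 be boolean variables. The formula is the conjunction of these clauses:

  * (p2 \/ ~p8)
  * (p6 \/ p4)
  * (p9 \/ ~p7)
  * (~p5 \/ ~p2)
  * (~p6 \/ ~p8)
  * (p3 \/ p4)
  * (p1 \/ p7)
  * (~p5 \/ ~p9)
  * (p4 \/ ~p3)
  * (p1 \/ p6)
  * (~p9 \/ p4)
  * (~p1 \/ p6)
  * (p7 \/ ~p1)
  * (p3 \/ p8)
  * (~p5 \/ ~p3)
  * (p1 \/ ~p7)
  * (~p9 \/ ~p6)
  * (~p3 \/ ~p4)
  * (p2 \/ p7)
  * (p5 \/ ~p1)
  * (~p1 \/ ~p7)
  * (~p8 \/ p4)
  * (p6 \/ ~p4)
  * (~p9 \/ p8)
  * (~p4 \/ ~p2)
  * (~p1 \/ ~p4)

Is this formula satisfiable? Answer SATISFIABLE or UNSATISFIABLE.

UNSATISFIABLE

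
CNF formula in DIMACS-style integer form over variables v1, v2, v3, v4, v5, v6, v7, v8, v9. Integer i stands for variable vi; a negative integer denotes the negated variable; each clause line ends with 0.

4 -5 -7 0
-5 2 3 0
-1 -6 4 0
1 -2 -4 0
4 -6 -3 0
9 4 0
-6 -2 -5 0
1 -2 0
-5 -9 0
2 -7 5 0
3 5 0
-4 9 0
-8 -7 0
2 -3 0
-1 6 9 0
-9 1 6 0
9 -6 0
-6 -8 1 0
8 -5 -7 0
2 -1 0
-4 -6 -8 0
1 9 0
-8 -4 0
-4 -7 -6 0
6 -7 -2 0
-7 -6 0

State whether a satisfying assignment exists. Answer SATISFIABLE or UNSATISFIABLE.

v7 occurs only negated in the remaining clauses — set v7 = False.
Set v1 = True and propagate.
  then v2 is forced to True.
The remaining clauses are satisfied by v3 = True, v4 = False, v5 = False, v6 = False, v8 = True, v9 = True.
Every clause has at least one true literal under this assignment.
So v1=True, v2=True, v3=True, v4=False, v5=False, v6=False, v7=False, v8=True, v9=True is a satisfying assignment.

SATISFIABLE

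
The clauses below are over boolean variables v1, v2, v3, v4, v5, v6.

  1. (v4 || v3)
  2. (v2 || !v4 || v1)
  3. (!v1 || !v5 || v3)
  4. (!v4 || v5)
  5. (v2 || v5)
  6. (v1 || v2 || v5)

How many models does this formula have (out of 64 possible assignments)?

20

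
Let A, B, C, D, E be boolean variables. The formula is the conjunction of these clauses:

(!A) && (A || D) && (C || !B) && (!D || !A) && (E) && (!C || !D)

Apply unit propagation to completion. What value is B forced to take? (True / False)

False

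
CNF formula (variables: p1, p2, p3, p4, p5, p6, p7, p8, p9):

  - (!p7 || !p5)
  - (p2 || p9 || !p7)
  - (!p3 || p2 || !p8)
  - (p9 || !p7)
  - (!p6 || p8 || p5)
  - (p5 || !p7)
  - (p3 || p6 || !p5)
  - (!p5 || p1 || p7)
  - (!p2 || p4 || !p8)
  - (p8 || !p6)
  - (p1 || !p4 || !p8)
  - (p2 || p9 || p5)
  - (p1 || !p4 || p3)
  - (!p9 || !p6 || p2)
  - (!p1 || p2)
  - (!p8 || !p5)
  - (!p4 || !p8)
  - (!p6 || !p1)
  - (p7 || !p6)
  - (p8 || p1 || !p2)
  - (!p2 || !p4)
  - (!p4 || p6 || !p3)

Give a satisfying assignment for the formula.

p1=T  p2=T  p3=F  p4=F  p5=F  p6=F  p7=F  p8=F  p9=T

Try p1 = True.
  then p2 is forced to True.
  then p6 is forced to False.
  then p4 is forced to False.
  then p8 is forced to False.
For the remaining variables, p3 = False, p5 = False, p7 = False, p9 = True works.
Every clause has at least one true literal under this assignment.
Check each clause:
  1. (!p5 || !p7) — !p7 is true.
  2. (p2 || !p7 || p9) — p9 is true.
  3. (!p3 || p2 || !p8) — !p8 is true.
  4. (p9 || !p7) — p9 is true.
  5. (!p6 || p8 || p5) — !p6 is true.
  6. (p5 || !p7) — !p7 is true.
  7. (!p5 || p6 || p3) — !p5 is true.
  8. (!p5 || p7 || p1) — p1 is true.
  9. (!p8 || !p2 || p4) — !p8 is true.
  10. (p8 || !p6) — !p6 is true.
  11. (!p4 || !p8 || p1) — !p8 is true.
  12. (p2 || p9 || p5) — p9 is true.
  13. (p3 || !p4 || p1) — p1 is true.
  14. (!p6 || !p9 || p2) — !p6 is true.
  15. (!p1 || p2) — p2 is true.
  16. (!p5 || !p8) — !p8 is true.
  17. (!p8 || !p4) — !p8 is true.
  18. (!p6 || !p1) — !p6 is true.
  19. (p7 || !p6) — !p6 is true.
  20. (p8 || !p2 || p1) — p1 is true.
  21. (!p2 || !p4) — !p4 is true.
  22. (!p4 || p6 || !p3) — !p4 is true.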